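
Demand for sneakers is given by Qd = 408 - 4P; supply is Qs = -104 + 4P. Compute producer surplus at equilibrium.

Producer surplus = 2888

Equilibrium: 408 - 4P = -104 + 4P gives P* = 64, Q* = 152.
Supply starts at P = 26 (where Qs = 0).
PS = ½(64 − 26)(152) = 2888.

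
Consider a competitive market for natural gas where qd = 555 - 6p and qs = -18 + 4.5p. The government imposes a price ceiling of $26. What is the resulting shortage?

Equilibrium price would be p* = 382/7, so the ceiling at 26 binds.
At p = 26: qd = 555 − 6(26) = 399, qs = -18 + 4.5(26) = 99.
Shortage = 399 − 99 = 300.

Shortage = 300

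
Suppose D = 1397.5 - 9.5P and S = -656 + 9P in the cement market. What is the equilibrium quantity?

Q* = 343

Set D = S: 1397.5 - 9.5P = -656 + 9P.
2053.5 = 18.5P, so P* = 111.
Q* = 1397.5 − 9.5(111) = 343.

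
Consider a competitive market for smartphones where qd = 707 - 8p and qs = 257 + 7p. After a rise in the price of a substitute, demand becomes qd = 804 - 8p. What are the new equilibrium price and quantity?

Original equilibrium: p* = 30, q* = 467.
New equilibrium: 804 - 8p = 257 + 7p, so 547 = 15p and p' = 547/15; q' = 804 − 8(547/15) = 7684/15.

p' = 547/15, q' = 7684/15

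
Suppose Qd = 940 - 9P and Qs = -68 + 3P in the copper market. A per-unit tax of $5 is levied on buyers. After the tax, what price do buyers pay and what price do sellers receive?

Pre-tax equilibrium: P* = 84, Q* = 184.
Tax on buyers shifts demand to Qd = 940 − 9(P + 5) = 895 - 9P.
895 - 9P = -68 + 3P gives seller price Ps = 80.25; buyers pay Pb = 80.25 + 5 = 85.25.
New quantity: Q = 940 − 9(85.25) = 172.75.

Buyers pay $85.25, sellers receive $80.25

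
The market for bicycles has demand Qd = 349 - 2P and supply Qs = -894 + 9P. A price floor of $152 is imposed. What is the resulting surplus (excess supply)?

Surplus = 429

Equilibrium price would be P* = 113, so the floor at 152 binds.
At P = 152: Qd = 45, Qs = 474.
Surplus = 474 − 45 = 429.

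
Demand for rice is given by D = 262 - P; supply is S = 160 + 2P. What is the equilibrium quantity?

Set D = S: 262 - P = 160 + 2P.
102 = 3P, so P* = 34.
Q* = 262 − 1(34) = 228.

Q* = 228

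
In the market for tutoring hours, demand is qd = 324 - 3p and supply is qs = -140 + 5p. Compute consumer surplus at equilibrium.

Equilibrium: 324 - 3p = -140 + 5p gives p* = 58, q* = 150.
Demand choke price (qd = 0): p = 108.
CS = ½(108 − 58)(150) = 3750.

Consumer surplus = 3750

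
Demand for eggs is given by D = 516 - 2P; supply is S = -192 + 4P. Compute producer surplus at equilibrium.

Producer surplus = 9800

Equilibrium: 516 - 2P = -192 + 4P gives P* = 118, Q* = 280.
Supply starts at P = 48 (where S = 0).
PS = ½(118 − 48)(280) = 9800.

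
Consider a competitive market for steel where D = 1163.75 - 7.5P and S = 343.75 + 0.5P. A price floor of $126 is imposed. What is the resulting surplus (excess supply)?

Equilibrium price would be P* = 102.5, so the floor at 126 binds.
At P = 126: D = 218.75, S = 406.75.
Surplus = 406.75 − 218.75 = 188.

Surplus = 188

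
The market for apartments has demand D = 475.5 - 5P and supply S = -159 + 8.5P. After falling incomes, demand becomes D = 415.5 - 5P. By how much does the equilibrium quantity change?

ΔQ = -340/9

Original equilibrium: P* = 47, Q* = 240.5.
New equilibrium: 415.5 - 5P = -159 + 8.5P, so 574.5 = 13.5P and P' = 383/9; Q' = 415.5 − 5(383/9) = 3649/18.
Change in quantity: 3649/18 − 240.5 = -340/9.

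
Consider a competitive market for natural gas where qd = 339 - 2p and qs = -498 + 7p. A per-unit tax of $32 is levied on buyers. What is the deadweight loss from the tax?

Pre-tax equilibrium: p* = 93, q* = 153.
Tax on buyers shifts demand to qd = 339 − 2(p + 32) = 275 - 2p.
275 - 2p = -498 + 7p gives seller price ps = 773/9; buyers pay pb = 773/9 + 32 = 1061/9.
New quantity: q = 339 − 2(1061/9) = 929/9.
DWL = ½ × 32 × (153 − 929/9) = 7168/9.

Deadweight loss = 7168/9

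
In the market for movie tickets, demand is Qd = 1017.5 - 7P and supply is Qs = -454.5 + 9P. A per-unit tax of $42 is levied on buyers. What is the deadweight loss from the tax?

Deadweight loss = 3472.875

Pre-tax equilibrium: P* = 92, Q* = 373.5.
Tax on buyers shifts demand to Qd = 1017.5 − 7(P + 42) = 723.5 - 7P.
723.5 - 7P = -454.5 + 9P gives seller price Ps = 73.625; buyers pay Pb = 73.625 + 42 = 115.625.
New quantity: Q = 1017.5 − 7(115.625) = 208.125.
DWL = ½ × 42 × (373.5 − 208.125) = 3472.875.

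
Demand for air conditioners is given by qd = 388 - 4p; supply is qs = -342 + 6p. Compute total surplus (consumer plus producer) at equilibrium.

Total surplus = 1920

Equilibrium: 388 - 4p = -342 + 6p gives p* = 73, q* = 96.
Demand choke price: p = 97; supply starts at p = 57.
CS = ½(97 − 73)(96) = 1152; PS = ½(73 − 57)(96) = 768.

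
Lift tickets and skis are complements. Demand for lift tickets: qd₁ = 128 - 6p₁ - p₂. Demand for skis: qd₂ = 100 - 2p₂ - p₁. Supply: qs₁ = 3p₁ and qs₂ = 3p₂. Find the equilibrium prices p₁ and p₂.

Market 1: 128 - 6p₁ - p₂ = 3p₁ → 9p₁ + p₂ = 128.
Market 2: 5p₂ + p₁ = 100.
Eliminating p₂: 5×(1) − 1×(2) gives 44p₁ = 540, so p₁ = 135/11.
Back-substitute into (2): p₂ = (100 − 1×135/11) / 5 = 193/11.

p₁ = 135/11, p₂ = 193/11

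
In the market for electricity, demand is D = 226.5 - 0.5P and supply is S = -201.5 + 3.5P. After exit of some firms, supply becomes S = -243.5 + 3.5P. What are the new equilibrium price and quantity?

Original equilibrium: P* = 107, Q* = 173.
New equilibrium: 226.5 - 0.5P = -243.5 + 3.5P, so 470 = 4P and P' = 117.5; Q' = 226.5 − 0.5(117.5) = 167.75.

P' = 117.5, Q' = 167.75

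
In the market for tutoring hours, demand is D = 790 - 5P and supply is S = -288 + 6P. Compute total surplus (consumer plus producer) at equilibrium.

Equilibrium: 790 - 5P = -288 + 6P gives P* = 98, Q* = 300.
Demand choke price: P = 158; supply starts at P = 48.
CS = ½(158 − 98)(300) = 9000; PS = ½(98 − 48)(300) = 7500.

Total surplus = 16500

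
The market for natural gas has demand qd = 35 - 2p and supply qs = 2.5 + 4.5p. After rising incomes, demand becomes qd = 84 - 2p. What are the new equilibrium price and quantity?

p' = 163/13, q' = 766/13

Original equilibrium: p* = 5, q* = 25.
New equilibrium: 84 - 2p = 2.5 + 4.5p, so 81.5 = 6.5p and p' = 163/13; q' = 84 − 2(163/13) = 766/13.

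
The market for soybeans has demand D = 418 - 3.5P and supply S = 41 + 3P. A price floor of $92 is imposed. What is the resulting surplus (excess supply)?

Surplus = 221

Equilibrium price would be P* = 58, so the floor at 92 binds.
At P = 92: D = 96, S = 317.
Surplus = 317 − 96 = 221.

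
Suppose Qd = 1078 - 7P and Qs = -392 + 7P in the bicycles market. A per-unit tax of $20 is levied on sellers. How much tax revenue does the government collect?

Pre-tax equilibrium: P* = 105, Q* = 343.
Tax on sellers shifts supply to Qs = -392 + 7(P − 20) = -532 + 7P.
1078 - 7P = -532 + 7P gives buyer price Pb = 115; sellers receive Ps = 115 − 20 = 95.
New quantity: Q = 1078 − 7(115) = 273.
Revenue = 20 × 273 = 5460.

Tax revenue = 5460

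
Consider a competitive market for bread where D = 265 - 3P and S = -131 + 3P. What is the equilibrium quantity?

Set D = S: 265 - 3P = -131 + 3P.
396 = 6P, so P* = 66.
Q* = 265 − 3(66) = 67.

Q* = 67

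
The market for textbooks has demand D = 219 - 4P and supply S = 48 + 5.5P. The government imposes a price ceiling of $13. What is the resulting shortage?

Equilibrium price would be P* = 18, so the ceiling at 13 binds.
At P = 13: D = 219 − 4(13) = 167, S = 48 + 5.5(13) = 119.5.
Shortage = 167 − 119.5 = 47.5.

Shortage = 47.5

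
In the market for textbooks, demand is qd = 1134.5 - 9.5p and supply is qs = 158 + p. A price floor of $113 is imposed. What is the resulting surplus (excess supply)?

Surplus = 210

Equilibrium price would be p* = 93, so the floor at 113 binds.
At p = 113: qd = 61, qs = 271.
Surplus = 271 − 61 = 210.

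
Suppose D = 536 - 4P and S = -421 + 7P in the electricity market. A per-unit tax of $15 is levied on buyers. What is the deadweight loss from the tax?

Pre-tax equilibrium: P* = 87, Q* = 188.
Tax on buyers shifts demand to D = 536 − 4(P + 15) = 476 - 4P.
476 - 4P = -421 + 7P gives seller price Ps = 897/11; buyers pay Pb = 897/11 + 15 = 1062/11.
New quantity: Q = 536 − 4(1062/11) = 1648/11.
DWL = ½ × 15 × (188 − 1648/11) = 3150/11.

Deadweight loss = 3150/11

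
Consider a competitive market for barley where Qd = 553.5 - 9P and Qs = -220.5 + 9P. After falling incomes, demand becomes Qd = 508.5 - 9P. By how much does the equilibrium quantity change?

ΔQ = -22.5

Original equilibrium: P* = 43, Q* = 166.5.
New equilibrium: 508.5 - 9P = -220.5 + 9P, so 729 = 18P and P' = 40.5; Q' = 508.5 − 9(40.5) = 144.
Change in quantity: 144 − 166.5 = -22.5.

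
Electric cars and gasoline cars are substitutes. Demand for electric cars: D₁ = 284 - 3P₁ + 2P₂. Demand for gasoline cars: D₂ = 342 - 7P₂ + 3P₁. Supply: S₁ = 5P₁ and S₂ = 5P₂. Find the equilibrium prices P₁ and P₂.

P₁ = 682/15, P₂ = 598/15

Market 1: 284 - 3P₁ + 2P₂ = 5P₁ → 8P₁ - 2P₂ = 284.
Market 2: 12P₂ - 3P₁ = 342.
Eliminating P₂: 12×(1) + 2×(2) gives 90P₁ = 4092, so P₁ = 682/15.
Back-substitute into (2): P₂ = (342 + 3×682/15) / 12 = 598/15.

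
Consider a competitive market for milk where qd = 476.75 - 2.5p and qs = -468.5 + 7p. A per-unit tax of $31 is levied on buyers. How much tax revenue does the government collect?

Pre-tax equilibrium: p* = 99.5, q* = 228.
Tax on buyers shifts demand to qd = 476.75 − 2.5(p + 31) = 399.25 - 2.5p.
399.25 - 2.5p = -468.5 + 7p gives seller price ps = 3471/38; buyers pay pb = 3471/38 + 31 = 4649/38.
New quantity: q = 476.75 − 2.5(4649/38) = 3247/19.
Revenue = 31 × 3247/19 = 100657/19.

Tax revenue = 100657/19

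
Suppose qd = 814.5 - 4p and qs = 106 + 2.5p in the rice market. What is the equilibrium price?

p* = 109

Set qd = qs: 814.5 - 4p = 106 + 2.5p.
708.5 = 6.5p, so p* = 109.
q* = 814.5 − 4(109) = 378.5.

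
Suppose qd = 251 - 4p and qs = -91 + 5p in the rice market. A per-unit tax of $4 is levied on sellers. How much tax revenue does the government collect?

Pre-tax equilibrium: p* = 38, q* = 99.
Tax on sellers shifts supply to qs = -91 + 5(p − 4) = -111 + 5p.
251 - 4p = -111 + 5p gives buyer price pb = 362/9; sellers receive ps = 362/9 − 4 = 326/9.
New quantity: q = 251 − 4(362/9) = 811/9.
Revenue = 4 × 811/9 = 3244/9.

Tax revenue = 3244/9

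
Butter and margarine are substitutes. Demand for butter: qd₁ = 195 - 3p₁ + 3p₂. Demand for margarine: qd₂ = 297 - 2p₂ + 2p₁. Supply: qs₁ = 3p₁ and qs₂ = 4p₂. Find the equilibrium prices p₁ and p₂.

Market 1: 195 - 3p₁ + 3p₂ = 3p₁ → 6p₁ - 3p₂ = 195.
Market 2: 6p₂ - 2p₁ = 297.
Eliminating p₂: 6×(1) + 3×(2) gives 30p₁ = 2061, so p₁ = 68.7.
Back-substitute into (2): p₂ = (297 + 2×68.7) / 6 = 72.4.

p₁ = 68.7, p₂ = 72.4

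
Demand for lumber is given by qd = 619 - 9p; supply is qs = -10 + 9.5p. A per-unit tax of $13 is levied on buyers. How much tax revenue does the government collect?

Pre-tax equilibrium: p* = 34, q* = 313.
Tax on buyers shifts demand to qd = 619 − 9(p + 13) = 502 - 9p.
502 - 9p = -10 + 9.5p gives seller price ps = 1024/37; buyers pay pb = 1024/37 + 13 = 1505/37.
New quantity: q = 619 − 9(1505/37) = 9358/37.
Revenue = 13 × 9358/37 = 121654/37.

Tax revenue = 121654/37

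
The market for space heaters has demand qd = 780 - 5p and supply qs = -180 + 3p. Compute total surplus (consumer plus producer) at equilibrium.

Total surplus = 8640

Equilibrium: 780 - 5p = -180 + 3p gives p* = 120, q* = 180.
Demand choke price: p = 156; supply starts at p = 60.
CS = ½(156 − 120)(180) = 3240; PS = ½(120 − 60)(180) = 5400.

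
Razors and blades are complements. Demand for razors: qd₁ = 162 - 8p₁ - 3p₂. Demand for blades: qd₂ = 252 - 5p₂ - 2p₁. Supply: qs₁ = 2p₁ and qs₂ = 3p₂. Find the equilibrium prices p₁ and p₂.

Market 1: 162 - 8p₁ - 3p₂ = 2p₁ → 10p₁ + 3p₂ = 162.
Market 2: 8p₂ + 2p₁ = 252.
Eliminating p₂: 8×(1) − 3×(2) gives 74p₁ = 540, so p₁ = 270/37.
Back-substitute into (2): p₂ = (252 − 2×270/37) / 8 = 1098/37.

p₁ = 270/37, p₂ = 1098/37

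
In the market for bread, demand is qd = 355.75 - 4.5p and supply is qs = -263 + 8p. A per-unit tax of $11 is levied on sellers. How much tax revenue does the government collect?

Tax revenue = 1114.52

Pre-tax equilibrium: p* = 49.5, q* = 133.
Tax on sellers shifts supply to qs = -263 + 8(p − 11) = -351 + 8p.
355.75 - 4.5p = -351 + 8p gives buyer price pb = 56.54; sellers receive ps = 56.54 − 11 = 45.54.
New quantity: q = 355.75 − 4.5(56.54) = 101.32.
Revenue = 11 × 101.32 = 1114.52.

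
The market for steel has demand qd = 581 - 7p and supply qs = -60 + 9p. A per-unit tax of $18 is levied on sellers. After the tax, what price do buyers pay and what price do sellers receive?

Buyers pay $50.1875, sellers receive $32.1875

Pre-tax equilibrium: p* = 40.0625, q* = 300.5625.
Tax on sellers shifts supply to qs = -60 + 9(p − 18) = -222 + 9p.
581 - 7p = -222 + 9p gives buyer price pb = 50.1875; sellers receive ps = 50.1875 − 18 = 32.1875.
New quantity: q = 581 − 7(50.1875) = 229.6875.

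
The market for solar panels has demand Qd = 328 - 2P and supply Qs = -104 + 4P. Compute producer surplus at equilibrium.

Producer surplus = 4232

Equilibrium: 328 - 2P = -104 + 4P gives P* = 72, Q* = 184.
Supply starts at P = 26 (where Qs = 0).
PS = ½(72 − 26)(184) = 4232.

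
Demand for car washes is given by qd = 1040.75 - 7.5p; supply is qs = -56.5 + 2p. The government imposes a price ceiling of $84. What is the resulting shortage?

Shortage = 299.25

Equilibrium price would be p* = 115.5, so the ceiling at 84 binds.
At p = 84: qd = 1040.75 − 7.5(84) = 410.75, qs = -56.5 + 2(84) = 111.5.
Shortage = 410.75 − 111.5 = 299.25.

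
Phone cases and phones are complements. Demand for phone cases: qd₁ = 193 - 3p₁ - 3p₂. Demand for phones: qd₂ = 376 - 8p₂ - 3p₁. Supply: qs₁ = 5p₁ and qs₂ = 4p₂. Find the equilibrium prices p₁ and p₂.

p₁ = 396/29, p₂ = 2429/87

Market 1: 193 - 3p₁ - 3p₂ = 5p₁ → 8p₁ + 3p₂ = 193.
Market 2: 12p₂ + 3p₁ = 376.
Eliminating p₂: 12×(1) − 3×(2) gives 87p₁ = 1188, so p₁ = 396/29.
Back-substitute into (2): p₂ = (376 − 3×396/29) / 12 = 2429/87.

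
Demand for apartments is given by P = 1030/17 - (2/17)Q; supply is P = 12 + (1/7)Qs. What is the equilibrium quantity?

Set the two price expressions equal: 1030/17 - (2/17)Q = 12 + (1/7)Q.
826/17 = (31/119)Q, so Q* = 5782/31.
P* = 1030/17 − (2/17)(5782/31) = 1198/31.

Q* = 5782/31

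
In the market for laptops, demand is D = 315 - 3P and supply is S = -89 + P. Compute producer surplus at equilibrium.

Equilibrium: 315 - 3P = -89 + P gives P* = 101, Q* = 12.
Supply starts at P = 89 (where S = 0).
PS = ½(101 − 89)(12) = 72.

Producer surplus = 72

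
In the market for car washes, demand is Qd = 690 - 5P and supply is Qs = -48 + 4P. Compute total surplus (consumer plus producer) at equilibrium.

Equilibrium: 690 - 5P = -48 + 4P gives P* = 82, Q* = 280.
Demand choke price: P = 138; supply starts at P = 12.
CS = ½(138 − 82)(280) = 7840; PS = ½(82 − 12)(280) = 9800.

Total surplus = 17640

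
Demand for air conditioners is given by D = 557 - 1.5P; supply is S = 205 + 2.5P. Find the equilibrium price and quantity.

P* = 88, Q* = 425

Set D = S: 557 - 1.5P = 205 + 2.5P.
352 = 4P, so P* = 88.
Q* = 557 − 1.5(88) = 425.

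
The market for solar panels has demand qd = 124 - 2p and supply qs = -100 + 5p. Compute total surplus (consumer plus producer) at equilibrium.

Total surplus = 1260

Equilibrium: 124 - 2p = -100 + 5p gives p* = 32, q* = 60.
Demand choke price: p = 62; supply starts at p = 20.
CS = ½(62 − 32)(60) = 900; PS = ½(32 − 20)(60) = 360.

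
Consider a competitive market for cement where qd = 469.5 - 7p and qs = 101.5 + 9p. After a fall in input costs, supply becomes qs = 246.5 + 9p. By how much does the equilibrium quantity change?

Δq = 63.4375

Original equilibrium: p* = 23, q* = 308.5.
New equilibrium: 469.5 - 7p = 246.5 + 9p, so 223 = 16p and p' = 13.9375; q' = 469.5 − 7(13.9375) = 371.9375.
Change in quantity: 371.9375 − 308.5 = 63.4375.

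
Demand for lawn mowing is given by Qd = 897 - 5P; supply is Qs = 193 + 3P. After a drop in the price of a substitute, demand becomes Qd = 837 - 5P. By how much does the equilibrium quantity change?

Original equilibrium: P* = 88, Q* = 457.
New equilibrium: 837 - 5P = 193 + 3P, so 644 = 8P and P' = 80.5; Q' = 837 − 5(80.5) = 434.5.
Change in quantity: 434.5 − 457 = -22.5.

ΔQ = -22.5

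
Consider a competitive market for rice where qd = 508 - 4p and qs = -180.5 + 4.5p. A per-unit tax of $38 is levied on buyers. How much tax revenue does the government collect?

Pre-tax equilibrium: p* = 81, q* = 184.
Tax on buyers shifts demand to qd = 508 − 4(p + 38) = 356 - 4p.
356 - 4p = -180.5 + 4.5p gives seller price ps = 1073/17; buyers pay pb = 1073/17 + 38 = 1719/17.
New quantity: q = 508 − 4(1719/17) = 1760/17.
Revenue = 38 × 1760/17 = 66880/17.

Tax revenue = 66880/17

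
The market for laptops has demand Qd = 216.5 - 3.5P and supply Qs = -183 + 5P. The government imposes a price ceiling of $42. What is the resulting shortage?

Equilibrium price would be P* = 47, so the ceiling at 42 binds.
At P = 42: Qd = 216.5 − 3.5(42) = 69.5, Qs = -183 + 5(42) = 27.
Shortage = 69.5 − 27 = 42.5.

Shortage = 42.5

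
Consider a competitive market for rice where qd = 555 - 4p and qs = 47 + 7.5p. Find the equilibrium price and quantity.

Set qd = qs: 555 - 4p = 47 + 7.5p.
508 = 11.5p, so p* = 1016/23.
q* = 555 − 4(1016/23) = 8701/23.

p* = 1016/23, q* = 8701/23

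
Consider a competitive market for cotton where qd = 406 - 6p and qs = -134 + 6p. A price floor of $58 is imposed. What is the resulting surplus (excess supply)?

Surplus = 156

Equilibrium price would be p* = 45, so the floor at 58 binds.
At p = 58: qd = 58, qs = 214.
Surplus = 214 − 58 = 156.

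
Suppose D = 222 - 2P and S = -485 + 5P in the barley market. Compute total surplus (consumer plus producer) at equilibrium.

Total surplus = 140

Equilibrium: 222 - 2P = -485 + 5P gives P* = 101, Q* = 20.
Demand choke price: P = 111; supply starts at P = 97.
CS = ½(111 − 101)(20) = 100; PS = ½(101 − 97)(20) = 40.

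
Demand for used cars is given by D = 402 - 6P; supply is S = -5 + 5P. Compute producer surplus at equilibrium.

Producer surplus = 3240

Equilibrium: 402 - 6P = -5 + 5P gives P* = 37, Q* = 180.
Supply starts at P = 1 (where S = 0).
PS = ½(37 − 1)(180) = 3240.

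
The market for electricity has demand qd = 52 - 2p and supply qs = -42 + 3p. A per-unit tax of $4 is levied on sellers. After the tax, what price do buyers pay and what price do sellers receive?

Pre-tax equilibrium: p* = 18.8, q* = 14.4.
Tax on sellers shifts supply to qs = -42 + 3(p − 4) = -54 + 3p.
52 - 2p = -54 + 3p gives buyer price pb = 21.2; sellers receive ps = 21.2 − 4 = 17.2.
New quantity: q = 52 − 2(21.2) = 9.6.

Buyers pay $21.2, sellers receive $17.2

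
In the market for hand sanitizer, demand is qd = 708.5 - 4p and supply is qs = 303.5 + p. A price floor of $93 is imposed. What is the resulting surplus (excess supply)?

Equilibrium price would be p* = 81, so the floor at 93 binds.
At p = 93: qd = 336.5, qs = 396.5.
Surplus = 396.5 − 336.5 = 60.

Surplus = 60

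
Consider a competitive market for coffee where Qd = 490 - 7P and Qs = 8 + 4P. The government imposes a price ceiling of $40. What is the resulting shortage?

Equilibrium price would be P* = 482/11, so the ceiling at 40 binds.
At P = 40: Qd = 490 − 7(40) = 210, Qs = 8 + 4(40) = 168.
Shortage = 210 − 168 = 42.

Shortage = 42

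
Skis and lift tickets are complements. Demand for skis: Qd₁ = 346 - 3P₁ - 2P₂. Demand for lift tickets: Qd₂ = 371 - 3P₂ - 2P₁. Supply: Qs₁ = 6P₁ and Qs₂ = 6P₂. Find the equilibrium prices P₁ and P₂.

Market 1: 346 - 3P₁ - 2P₂ = 6P₁ → 9P₁ + 2P₂ = 346.
Market 2: 9P₂ + 2P₁ = 371.
Eliminating P₂: 9×(1) − 2×(2) gives 77P₁ = 2372, so P₁ = 2372/77.
Back-substitute into (2): P₂ = (371 − 2×2372/77) / 9 = 2647/77.

P₁ = 2372/77, P₂ = 2647/77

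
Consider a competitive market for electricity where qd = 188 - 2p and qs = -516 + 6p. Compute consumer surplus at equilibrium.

Consumer surplus = 36

Equilibrium: 188 - 2p = -516 + 6p gives p* = 88, q* = 12.
Demand choke price (qd = 0): p = 94.
CS = ½(94 − 88)(12) = 36.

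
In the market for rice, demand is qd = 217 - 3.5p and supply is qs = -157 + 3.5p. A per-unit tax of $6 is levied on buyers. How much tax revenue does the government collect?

Pre-tax equilibrium: p* = 374/7, q* = 30.
Tax on buyers shifts demand to qd = 217 − 3.5(p + 6) = 196 - 3.5p.
196 - 3.5p = -157 + 3.5p gives seller price ps = 353/7; buyers pay pb = 353/7 + 6 = 395/7.
New quantity: q = 217 − 3.5(395/7) = 19.5.
Revenue = 6 × 19.5 = 117.

Tax revenue = 117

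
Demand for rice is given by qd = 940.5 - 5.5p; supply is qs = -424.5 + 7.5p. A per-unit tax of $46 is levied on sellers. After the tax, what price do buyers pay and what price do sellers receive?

Pre-tax equilibrium: p* = 105, q* = 363.
Tax on sellers shifts supply to qs = -424.5 + 7.5(p − 46) = -769.5 + 7.5p.
940.5 - 5.5p = -769.5 + 7.5p gives buyer price pb = 1710/13; sellers receive ps = 1710/13 − 46 = 1112/13.
New quantity: q = 940.5 − 5.5(1710/13) = 5643/26.

Buyers pay 1710/13, sellers receive 1112/13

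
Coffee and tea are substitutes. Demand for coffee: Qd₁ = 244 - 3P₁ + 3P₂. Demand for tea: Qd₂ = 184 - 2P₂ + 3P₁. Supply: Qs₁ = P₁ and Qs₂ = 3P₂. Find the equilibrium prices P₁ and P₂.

Market 1: 244 - 3P₁ + 3P₂ = P₁ → 4P₁ - 3P₂ = 244.
Market 2: 5P₂ - 3P₁ = 184.
Eliminating P₂: 5×(1) + 3×(2) gives 11P₁ = 1772, so P₁ = 1772/11.
Back-substitute into (2): P₂ = (184 + 3×1772/11) / 5 = 1468/11.

P₁ = 1772/11, P₂ = 1468/11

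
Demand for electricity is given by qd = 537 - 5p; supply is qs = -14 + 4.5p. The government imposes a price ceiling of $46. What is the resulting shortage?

Equilibrium price would be p* = 58, so the ceiling at 46 binds.
At p = 46: qd = 537 − 5(46) = 307, qs = -14 + 4.5(46) = 193.
Shortage = 307 − 193 = 114.

Shortage = 114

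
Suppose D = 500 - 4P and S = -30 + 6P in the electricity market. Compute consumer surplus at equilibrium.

Consumer surplus = 10368

Equilibrium: 500 - 4P = -30 + 6P gives P* = 53, Q* = 288.
Demand choke price (D = 0): P = 125.
CS = ½(125 − 53)(288) = 10368.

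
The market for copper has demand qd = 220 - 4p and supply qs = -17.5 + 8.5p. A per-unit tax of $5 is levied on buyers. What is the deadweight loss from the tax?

Pre-tax equilibrium: p* = 19, q* = 144.
Tax on buyers shifts demand to qd = 220 − 4(p + 5) = 200 - 4p.
200 - 4p = -17.5 + 8.5p gives seller price ps = 17.4; buyers pay pb = 17.4 + 5 = 22.4.
New quantity: q = 220 − 4(22.4) = 130.4.
DWL = ½ × 5 × (144 − 130.4) = 34.

Deadweight loss = 34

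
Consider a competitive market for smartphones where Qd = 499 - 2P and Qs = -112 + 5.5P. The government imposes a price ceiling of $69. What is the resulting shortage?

Shortage = 93.5

Equilibrium price would be P* = 1222/15, so the ceiling at 69 binds.
At P = 69: Qd = 499 − 2(69) = 361, Qs = -112 + 5.5(69) = 267.5.
Shortage = 361 − 267.5 = 93.5.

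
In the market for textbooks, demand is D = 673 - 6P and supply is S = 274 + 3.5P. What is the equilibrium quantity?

Set D = S: 673 - 6P = 274 + 3.5P.
399 = 9.5P, so P* = 42.
Q* = 673 − 6(42) = 421.

Q* = 421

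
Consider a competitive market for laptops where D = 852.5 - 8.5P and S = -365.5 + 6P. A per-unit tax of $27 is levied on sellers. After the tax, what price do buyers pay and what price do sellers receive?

Pre-tax equilibrium: P* = 84, Q* = 138.5.
Tax on sellers shifts supply to S = -365.5 + 6(P − 27) = -527.5 + 6P.
852.5 - 8.5P = -527.5 + 6P gives buyer price Pb = 2760/29; sellers receive Ps = 2760/29 − 27 = 1977/29.
New quantity: Q = 852.5 − 8.5(2760/29) = 2525/58.

Buyers pay 2760/29, sellers receive 1977/29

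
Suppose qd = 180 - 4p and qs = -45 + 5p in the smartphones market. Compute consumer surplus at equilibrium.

Equilibrium: 180 - 4p = -45 + 5p gives p* = 25, q* = 80.
Demand choke price (qd = 0): p = 45.
CS = ½(45 − 25)(80) = 800.

Consumer surplus = 800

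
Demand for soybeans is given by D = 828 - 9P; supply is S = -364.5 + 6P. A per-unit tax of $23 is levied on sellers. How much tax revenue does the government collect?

Tax revenue = 683.1

Pre-tax equilibrium: P* = 79.5, Q* = 112.5.
Tax on sellers shifts supply to S = -364.5 + 6(P − 23) = -502.5 + 6P.
828 - 9P = -502.5 + 6P gives buyer price Pb = 88.7; sellers receive Ps = 88.7 − 23 = 65.7.
New quantity: Q = 828 − 9(88.7) = 29.7.
Revenue = 23 × 29.7 = 683.1.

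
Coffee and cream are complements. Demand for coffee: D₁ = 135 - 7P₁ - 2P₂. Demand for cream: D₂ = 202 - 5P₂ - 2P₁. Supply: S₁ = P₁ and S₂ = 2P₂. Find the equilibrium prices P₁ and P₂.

Market 1: 135 - 7P₁ - 2P₂ = P₁ → 8P₁ + 2P₂ = 135.
Market 2: 7P₂ + 2P₁ = 202.
Eliminating P₂: 7×(1) − 2×(2) gives 52P₁ = 541, so P₁ = 541/52.
Back-substitute into (2): P₂ = (202 − 2×541/52) / 7 = 673/26.

P₁ = 541/52, P₂ = 673/26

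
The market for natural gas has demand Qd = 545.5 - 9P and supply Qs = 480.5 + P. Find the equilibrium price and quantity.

Set Qd = Qs: 545.5 - 9P = 480.5 + P.
65 = 10P, so P* = 6.5.
Q* = 545.5 − 9(6.5) = 487.

P* = 6.5, Q* = 487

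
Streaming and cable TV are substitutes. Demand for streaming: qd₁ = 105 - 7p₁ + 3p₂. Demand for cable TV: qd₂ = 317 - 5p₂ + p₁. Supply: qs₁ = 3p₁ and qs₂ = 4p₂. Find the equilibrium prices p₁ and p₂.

Market 1: 105 - 7p₁ + 3p₂ = 3p₁ → 10p₁ - 3p₂ = 105.
Market 2: 9p₂ - p₁ = 317.
Eliminating p₂: 9×(1) + 3×(2) gives 87p₁ = 1896, so p₁ = 632/29.
Back-substitute into (2): p₂ = (317 + 1×632/29) / 9 = 3275/87.

p₁ = 632/29, p₂ = 3275/87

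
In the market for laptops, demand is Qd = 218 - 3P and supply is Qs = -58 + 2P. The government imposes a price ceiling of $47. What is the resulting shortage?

Equilibrium price would be P* = 55.2, so the ceiling at 47 binds.
At P = 47: Qd = 218 − 3(47) = 77, Qs = -58 + 2(47) = 36.
Shortage = 77 − 36 = 41.

Shortage = 41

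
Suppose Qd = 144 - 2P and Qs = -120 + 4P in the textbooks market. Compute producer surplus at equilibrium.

Producer surplus = 392

Equilibrium: 144 - 2P = -120 + 4P gives P* = 44, Q* = 56.
Supply starts at P = 30 (where Qs = 0).
PS = ½(44 − 30)(56) = 392.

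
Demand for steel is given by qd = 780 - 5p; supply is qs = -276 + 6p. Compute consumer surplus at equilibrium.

Consumer surplus = 9000

Equilibrium: 780 - 5p = -276 + 6p gives p* = 96, q* = 300.
Demand choke price (qd = 0): p = 156.
CS = ½(156 − 96)(300) = 9000.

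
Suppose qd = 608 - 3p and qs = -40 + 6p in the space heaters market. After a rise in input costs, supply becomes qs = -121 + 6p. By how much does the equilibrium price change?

Δp = 9

Original equilibrium: p* = 72, q* = 392.
New equilibrium: 608 - 3p = -121 + 6p, so 729 = 9p and p' = 81; q' = 608 − 3(81) = 365.
Change in price: 81 − 72 = 9.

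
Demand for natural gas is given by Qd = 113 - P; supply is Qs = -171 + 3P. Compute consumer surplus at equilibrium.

Equilibrium: 113 - P = -171 + 3P gives P* = 71, Q* = 42.
Demand choke price (Qd = 0): P = 113.
CS = ½(113 − 71)(42) = 882.

Consumer surplus = 882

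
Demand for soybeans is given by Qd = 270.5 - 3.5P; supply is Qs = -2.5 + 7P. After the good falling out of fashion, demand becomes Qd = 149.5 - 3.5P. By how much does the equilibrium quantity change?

Original equilibrium: P* = 26, Q* = 179.5.
New equilibrium: 149.5 - 3.5P = -2.5 + 7P, so 152 = 10.5P and P' = 304/21; Q' = 149.5 − 3.5(304/21) = 593/6.
Change in quantity: 593/6 − 179.5 = -242/3.

ΔQ = -242/3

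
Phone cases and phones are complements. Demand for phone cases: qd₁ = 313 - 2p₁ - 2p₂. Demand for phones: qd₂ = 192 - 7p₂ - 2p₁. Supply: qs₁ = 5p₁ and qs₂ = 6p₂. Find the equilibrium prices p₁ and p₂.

Market 1: 313 - 2p₁ - 2p₂ = 5p₁ → 7p₁ + 2p₂ = 313.
Market 2: 13p₂ + 2p₁ = 192.
Eliminating p₂: 13×(1) − 2×(2) gives 87p₁ = 3685, so p₁ = 3685/87.
Back-substitute into (2): p₂ = (192 − 2×3685/87) / 13 = 718/87.

p₁ = 3685/87, p₂ = 718/87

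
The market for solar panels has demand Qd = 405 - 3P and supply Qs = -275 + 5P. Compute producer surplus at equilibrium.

Producer surplus = 2250

Equilibrium: 405 - 3P = -275 + 5P gives P* = 85, Q* = 150.
Supply starts at P = 55 (where Qs = 0).
PS = ½(85 − 55)(150) = 2250.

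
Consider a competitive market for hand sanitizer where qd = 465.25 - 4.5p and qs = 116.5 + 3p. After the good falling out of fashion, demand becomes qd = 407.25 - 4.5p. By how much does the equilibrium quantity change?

Δq = -23.2

Original equilibrium: p* = 46.5, q* = 256.
New equilibrium: 407.25 - 4.5p = 116.5 + 3p, so 290.75 = 7.5p and p' = 1163/30; q' = 407.25 − 4.5(1163/30) = 232.8.
Change in quantity: 232.8 − 256 = -23.2.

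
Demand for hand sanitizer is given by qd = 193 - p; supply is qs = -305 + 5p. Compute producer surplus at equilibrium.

Equilibrium: 193 - p = -305 + 5p gives p* = 83, q* = 110.
Supply starts at p = 61 (where qs = 0).
PS = ½(83 − 61)(110) = 1210.

Producer surplus = 1210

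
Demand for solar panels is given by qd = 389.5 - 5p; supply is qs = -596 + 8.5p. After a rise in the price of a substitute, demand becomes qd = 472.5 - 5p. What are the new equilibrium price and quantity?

p' = 2137/27, q' = 4145/54

Original equilibrium: p* = 73, q* = 24.5.
New equilibrium: 472.5 - 5p = -596 + 8.5p, so 1068.5 = 13.5p and p' = 2137/27; q' = 472.5 − 5(2137/27) = 4145/54.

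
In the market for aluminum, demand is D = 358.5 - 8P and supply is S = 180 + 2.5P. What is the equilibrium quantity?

Set D = S: 358.5 - 8P = 180 + 2.5P.
178.5 = 10.5P, so P* = 17.
Q* = 358.5 − 8(17) = 222.5.

Q* = 222.5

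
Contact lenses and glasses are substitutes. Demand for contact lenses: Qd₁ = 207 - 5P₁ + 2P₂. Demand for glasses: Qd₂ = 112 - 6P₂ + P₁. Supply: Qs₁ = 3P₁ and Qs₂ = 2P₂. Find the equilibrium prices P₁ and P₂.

P₁ = 940/31, P₂ = 1103/62

Market 1: 207 - 5P₁ + 2P₂ = 3P₁ → 8P₁ - 2P₂ = 207.
Market 2: 8P₂ - P₁ = 112.
Eliminating P₂: 8×(1) + 2×(2) gives 62P₁ = 1880, so P₁ = 940/31.
Back-substitute into (2): P₂ = (112 + 1×940/31) / 8 = 1103/62.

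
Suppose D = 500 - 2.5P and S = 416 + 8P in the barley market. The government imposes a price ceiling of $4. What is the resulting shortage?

Shortage = 42

Equilibrium price would be P* = 8, so the ceiling at 4 binds.
At P = 4: D = 500 − 2.5(4) = 490, S = 416 + 8(4) = 448.
Shortage = 490 − 448 = 42.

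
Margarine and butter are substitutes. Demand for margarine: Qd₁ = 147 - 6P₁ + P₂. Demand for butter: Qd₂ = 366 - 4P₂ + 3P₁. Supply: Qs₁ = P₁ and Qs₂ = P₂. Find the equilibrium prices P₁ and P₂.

P₁ = 34.40625, P₂ = 93.84375

Market 1: 147 - 6P₁ + P₂ = P₁ → 7P₁ - P₂ = 147.
Market 2: 5P₂ - 3P₁ = 366.
Eliminating P₂: 5×(1) + 1×(2) gives 32P₁ = 1101, so P₁ = 34.40625.
Back-substitute into (2): P₂ = (366 + 3×34.40625) / 5 = 93.84375.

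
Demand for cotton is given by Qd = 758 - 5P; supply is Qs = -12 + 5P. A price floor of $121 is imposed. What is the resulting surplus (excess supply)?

Surplus = 440

Equilibrium price would be P* = 77, so the floor at 121 binds.
At P = 121: Qd = 153, Qs = 593.
Surplus = 593 − 153 = 440.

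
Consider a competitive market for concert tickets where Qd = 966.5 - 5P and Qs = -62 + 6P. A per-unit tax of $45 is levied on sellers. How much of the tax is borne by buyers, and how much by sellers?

Pre-tax equilibrium: P* = 93.5, Q* = 499.
Tax on sellers shifts supply to Qs = -62 + 6(P − 45) = -332 + 6P.
966.5 - 5P = -332 + 6P gives buyer price Pb = 2597/22; sellers receive Ps = 2597/22 − 45 = 1607/22.
New quantity: Q = 966.5 − 5(2597/22) = 4139/11.
Buyer burden = 2597/22 − 93.5 = 270/11; seller burden = 93.5 − 1607/22 = 225/11.

Buyers bear 270/11, sellers bear 225/11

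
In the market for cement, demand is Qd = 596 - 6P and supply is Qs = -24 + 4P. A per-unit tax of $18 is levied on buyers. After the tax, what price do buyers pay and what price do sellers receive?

Pre-tax equilibrium: P* = 62, Q* = 224.
Tax on buyers shifts demand to Qd = 596 − 6(P + 18) = 488 - 6P.
488 - 6P = -24 + 4P gives seller price Ps = 51.2; buyers pay Pb = 51.2 + 18 = 69.2.
New quantity: Q = 596 − 6(69.2) = 180.8.

Buyers pay $69.2, sellers receive $51.2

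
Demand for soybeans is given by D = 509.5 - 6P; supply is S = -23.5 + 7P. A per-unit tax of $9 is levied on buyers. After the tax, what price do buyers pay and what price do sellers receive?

Buyers pay 596/13, sellers receive 479/13

Pre-tax equilibrium: P* = 41, Q* = 263.5.
Tax on buyers shifts demand to D = 509.5 − 6(P + 9) = 455.5 - 6P.
455.5 - 6P = -23.5 + 7P gives seller price Ps = 479/13; buyers pay Pb = 479/13 + 9 = 596/13.
New quantity: Q = 509.5 − 6(596/13) = 6095/26.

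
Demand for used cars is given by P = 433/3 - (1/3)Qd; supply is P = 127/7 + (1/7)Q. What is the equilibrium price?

Set the two price expressions equal: 433/3 - (1/3)Q = 127/7 + (1/7)Q.
2650/21 = (10/21)Q, so Q* = 265.
P* = 433/3 − (1/3)(265) = 56.

P* = 56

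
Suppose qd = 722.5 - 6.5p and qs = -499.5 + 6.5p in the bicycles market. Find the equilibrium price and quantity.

p* = 94, q* = 111.5

Set qd = qs: 722.5 - 6.5p = -499.5 + 6.5p.
1222 = 13p, so p* = 94.
q* = 722.5 − 6.5(94) = 111.5.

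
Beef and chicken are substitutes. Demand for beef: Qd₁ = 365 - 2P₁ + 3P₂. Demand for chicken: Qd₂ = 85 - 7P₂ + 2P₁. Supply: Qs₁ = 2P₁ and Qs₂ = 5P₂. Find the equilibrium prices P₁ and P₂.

P₁ = 1545/14, P₂ = 535/21

Market 1: 365 - 2P₁ + 3P₂ = 2P₁ → 4P₁ - 3P₂ = 365.
Market 2: 12P₂ - 2P₁ = 85.
Eliminating P₂: 12×(1) + 3×(2) gives 42P₁ = 4635, so P₁ = 1545/14.
Back-substitute into (2): P₂ = (85 + 2×1545/14) / 12 = 535/21.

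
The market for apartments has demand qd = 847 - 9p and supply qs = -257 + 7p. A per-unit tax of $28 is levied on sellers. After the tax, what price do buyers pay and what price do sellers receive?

Buyers pay $81.25, sellers receive $53.25

Pre-tax equilibrium: p* = 69, q* = 226.
Tax on sellers shifts supply to qs = -257 + 7(p − 28) = -453 + 7p.
847 - 9p = -453 + 7p gives buyer price pb = 81.25; sellers receive ps = 81.25 − 28 = 53.25.
New quantity: q = 847 − 9(81.25) = 115.75.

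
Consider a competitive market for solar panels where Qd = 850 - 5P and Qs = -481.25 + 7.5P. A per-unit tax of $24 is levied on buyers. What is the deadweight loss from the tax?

Pre-tax equilibrium: P* = 106.5, Q* = 317.5.
Tax on buyers shifts demand to Qd = 850 − 5(P + 24) = 730 - 5P.
730 - 5P = -481.25 + 7.5P gives seller price Ps = 96.9; buyers pay Pb = 96.9 + 24 = 120.9.
New quantity: Q = 850 − 5(120.9) = 245.5.
DWL = ½ × 24 × (317.5 − 245.5) = 864.

Deadweight loss = 864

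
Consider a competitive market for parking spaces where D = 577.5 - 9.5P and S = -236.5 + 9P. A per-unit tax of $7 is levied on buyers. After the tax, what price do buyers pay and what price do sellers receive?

Pre-tax equilibrium: P* = 44, Q* = 159.5.
Tax on buyers shifts demand to D = 577.5 − 9.5(P + 7) = 511 - 9.5P.
511 - 9.5P = -236.5 + 9P gives seller price Ps = 1495/37; buyers pay Pb = 1495/37 + 7 = 1754/37.
New quantity: Q = 577.5 − 9.5(1754/37) = 9409/74.

Buyers pay 1754/37, sellers receive 1495/37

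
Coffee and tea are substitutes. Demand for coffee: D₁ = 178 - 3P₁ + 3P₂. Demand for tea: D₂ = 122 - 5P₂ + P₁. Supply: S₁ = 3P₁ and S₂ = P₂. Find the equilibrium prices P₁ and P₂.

P₁ = 478/11, P₂ = 910/33

Market 1: 178 - 3P₁ + 3P₂ = 3P₁ → 6P₁ - 3P₂ = 178.
Market 2: 6P₂ - P₁ = 122.
Eliminating P₂: 6×(1) + 3×(2) gives 33P₁ = 1434, so P₁ = 478/11.
Back-substitute into (2): P₂ = (122 + 1×478/11) / 6 = 910/33.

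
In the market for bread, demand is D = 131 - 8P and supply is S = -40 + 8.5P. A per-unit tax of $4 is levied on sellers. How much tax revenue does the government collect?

Tax revenue = 4172/33

Pre-tax equilibrium: P* = 114/11, Q* = 529/11.
Tax on sellers shifts supply to S = -40 + 8.5(P − 4) = -74 + 8.5P.
131 - 8P = -74 + 8.5P gives buyer price Pb = 410/33; sellers receive Ps = 410/33 − 4 = 278/33.
New quantity: Q = 131 − 8(410/33) = 1043/33.
Revenue = 4 × 1043/33 = 4172/33.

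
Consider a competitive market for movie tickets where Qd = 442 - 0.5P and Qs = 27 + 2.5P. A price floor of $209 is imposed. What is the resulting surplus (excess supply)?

Equilibrium price would be P* = 415/3, so the floor at 209 binds.
At P = 209: Qd = 337.5, Qs = 549.5.
Surplus = 549.5 − 337.5 = 212.

Surplus = 212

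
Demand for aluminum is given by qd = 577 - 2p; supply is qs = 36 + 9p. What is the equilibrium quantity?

q* = 5265/11

Set qd = qs: 577 - 2p = 36 + 9p.
541 = 11p, so p* = 541/11.
q* = 577 − 2(541/11) = 5265/11.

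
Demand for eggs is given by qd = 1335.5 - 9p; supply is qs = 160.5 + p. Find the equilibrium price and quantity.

Set qd = qs: 1335.5 - 9p = 160.5 + p.
1175 = 10p, so p* = 117.5.
q* = 1335.5 − 9(117.5) = 278.

p* = 117.5, q* = 278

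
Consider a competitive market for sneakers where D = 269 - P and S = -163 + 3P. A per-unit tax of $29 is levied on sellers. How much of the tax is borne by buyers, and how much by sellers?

Pre-tax equilibrium: P* = 108, Q* = 161.
Tax on sellers shifts supply to S = -163 + 3(P − 29) = -250 + 3P.
269 - P = -250 + 3P gives buyer price Pb = 129.75; sellers receive Ps = 129.75 − 29 = 100.75.
New quantity: Q = 269 − 1(129.75) = 139.25.
Buyer burden = 129.75 − 108 = 21.75; seller burden = 108 − 100.75 = 7.25.

Buyers bear $21.75, sellers bear $7.25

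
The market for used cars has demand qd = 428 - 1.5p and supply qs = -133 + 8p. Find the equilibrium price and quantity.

p* = 1122/19, q* = 6449/19

Set qd = qs: 428 - 1.5p = -133 + 8p.
561 = 9.5p, so p* = 1122/19.
q* = 428 − 1.5(1122/19) = 6449/19.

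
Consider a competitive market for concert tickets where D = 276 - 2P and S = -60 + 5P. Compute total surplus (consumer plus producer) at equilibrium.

Equilibrium: 276 - 2P = -60 + 5P gives P* = 48, Q* = 180.
Demand choke price: P = 138; supply starts at P = 12.
CS = ½(138 − 48)(180) = 8100; PS = ½(48 − 12)(180) = 3240.

Total surplus = 11340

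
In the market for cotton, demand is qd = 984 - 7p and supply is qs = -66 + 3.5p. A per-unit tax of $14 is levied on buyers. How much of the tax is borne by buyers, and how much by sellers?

Buyers bear 14/3, sellers bear 28/3

Pre-tax equilibrium: p* = 100, q* = 284.
Tax on buyers shifts demand to qd = 984 − 7(p + 14) = 886 - 7p.
886 - 7p = -66 + 3.5p gives seller price ps = 272/3; buyers pay pb = 272/3 + 14 = 314/3.
New quantity: q = 984 − 7(314/3) = 754/3.
Buyer burden = 314/3 − 100 = 14/3; seller burden = 100 − 272/3 = 28/3.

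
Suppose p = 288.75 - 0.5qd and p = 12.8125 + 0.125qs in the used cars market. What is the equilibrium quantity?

Set the two price expressions equal: 288.75 - 0.5q = 12.8125 + 0.125q.
275.9375 = 0.625q, so q* = 441.5.
p* = 288.75 − (0.5)(441.5) = 68.

q* = 441.5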